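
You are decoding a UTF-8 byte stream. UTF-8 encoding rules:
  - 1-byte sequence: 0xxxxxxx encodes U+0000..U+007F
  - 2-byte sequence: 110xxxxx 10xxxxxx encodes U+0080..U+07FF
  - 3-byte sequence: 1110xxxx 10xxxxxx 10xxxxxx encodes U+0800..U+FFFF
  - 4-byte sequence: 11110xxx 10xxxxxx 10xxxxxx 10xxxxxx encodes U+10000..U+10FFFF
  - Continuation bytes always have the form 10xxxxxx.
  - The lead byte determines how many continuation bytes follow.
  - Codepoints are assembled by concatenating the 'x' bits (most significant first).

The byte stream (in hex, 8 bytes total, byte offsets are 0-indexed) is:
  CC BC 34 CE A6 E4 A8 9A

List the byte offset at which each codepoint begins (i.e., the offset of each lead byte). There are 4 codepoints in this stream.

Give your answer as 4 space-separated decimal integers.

Byte[0]=CC: 2-byte lead, need 1 cont bytes. acc=0xC
Byte[1]=BC: continuation. acc=(acc<<6)|0x3C=0x33C
Completed: cp=U+033C (starts at byte 0)
Byte[2]=34: 1-byte ASCII. cp=U+0034
Byte[3]=CE: 2-byte lead, need 1 cont bytes. acc=0xE
Byte[4]=A6: continuation. acc=(acc<<6)|0x26=0x3A6
Completed: cp=U+03A6 (starts at byte 3)
Byte[5]=E4: 3-byte lead, need 2 cont bytes. acc=0x4
Byte[6]=A8: continuation. acc=(acc<<6)|0x28=0x128
Byte[7]=9A: continuation. acc=(acc<<6)|0x1A=0x4A1A
Completed: cp=U+4A1A (starts at byte 5)

Answer: 0 2 3 5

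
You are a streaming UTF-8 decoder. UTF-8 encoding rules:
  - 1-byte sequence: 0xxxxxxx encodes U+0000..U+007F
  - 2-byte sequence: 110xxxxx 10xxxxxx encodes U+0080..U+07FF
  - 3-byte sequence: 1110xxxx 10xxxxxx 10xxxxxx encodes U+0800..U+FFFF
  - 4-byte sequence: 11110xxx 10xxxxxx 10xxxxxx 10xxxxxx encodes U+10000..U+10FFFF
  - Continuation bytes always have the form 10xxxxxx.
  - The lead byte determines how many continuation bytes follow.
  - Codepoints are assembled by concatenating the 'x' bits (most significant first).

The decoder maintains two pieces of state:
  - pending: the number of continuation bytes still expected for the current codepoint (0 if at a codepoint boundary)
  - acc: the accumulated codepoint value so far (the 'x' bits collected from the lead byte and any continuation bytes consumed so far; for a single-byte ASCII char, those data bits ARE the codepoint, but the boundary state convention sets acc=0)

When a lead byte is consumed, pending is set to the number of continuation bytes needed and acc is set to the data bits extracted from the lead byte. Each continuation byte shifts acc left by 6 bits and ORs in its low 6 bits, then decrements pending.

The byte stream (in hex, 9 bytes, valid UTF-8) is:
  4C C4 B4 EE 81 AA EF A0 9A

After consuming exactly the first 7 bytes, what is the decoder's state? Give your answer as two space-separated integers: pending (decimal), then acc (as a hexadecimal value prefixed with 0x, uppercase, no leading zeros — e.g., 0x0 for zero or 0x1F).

Byte[0]=4C: 1-byte. pending=0, acc=0x0
Byte[1]=C4: 2-byte lead. pending=1, acc=0x4
Byte[2]=B4: continuation. acc=(acc<<6)|0x34=0x134, pending=0
Byte[3]=EE: 3-byte lead. pending=2, acc=0xE
Byte[4]=81: continuation. acc=(acc<<6)|0x01=0x381, pending=1
Byte[5]=AA: continuation. acc=(acc<<6)|0x2A=0xE06A, pending=0
Byte[6]=EF: 3-byte lead. pending=2, acc=0xF

Answer: 2 0xF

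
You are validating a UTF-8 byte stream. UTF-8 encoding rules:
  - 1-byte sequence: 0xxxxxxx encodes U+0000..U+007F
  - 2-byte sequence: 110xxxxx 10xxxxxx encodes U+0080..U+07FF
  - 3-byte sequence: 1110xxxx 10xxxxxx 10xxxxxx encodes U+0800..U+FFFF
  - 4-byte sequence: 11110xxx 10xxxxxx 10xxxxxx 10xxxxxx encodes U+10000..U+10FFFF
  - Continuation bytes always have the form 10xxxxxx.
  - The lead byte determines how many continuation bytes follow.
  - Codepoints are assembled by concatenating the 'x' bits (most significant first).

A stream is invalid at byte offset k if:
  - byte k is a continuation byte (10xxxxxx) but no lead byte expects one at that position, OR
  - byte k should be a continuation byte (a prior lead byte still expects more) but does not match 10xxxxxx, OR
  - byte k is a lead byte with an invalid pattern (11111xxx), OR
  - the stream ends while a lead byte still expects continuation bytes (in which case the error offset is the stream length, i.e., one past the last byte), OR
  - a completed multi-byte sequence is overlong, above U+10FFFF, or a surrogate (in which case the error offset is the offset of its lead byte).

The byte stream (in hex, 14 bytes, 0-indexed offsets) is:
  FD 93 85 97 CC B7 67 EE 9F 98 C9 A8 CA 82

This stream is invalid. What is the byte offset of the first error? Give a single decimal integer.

Answer: 0

Derivation:
Byte[0]=FD: INVALID lead byte (not 0xxx/110x/1110/11110)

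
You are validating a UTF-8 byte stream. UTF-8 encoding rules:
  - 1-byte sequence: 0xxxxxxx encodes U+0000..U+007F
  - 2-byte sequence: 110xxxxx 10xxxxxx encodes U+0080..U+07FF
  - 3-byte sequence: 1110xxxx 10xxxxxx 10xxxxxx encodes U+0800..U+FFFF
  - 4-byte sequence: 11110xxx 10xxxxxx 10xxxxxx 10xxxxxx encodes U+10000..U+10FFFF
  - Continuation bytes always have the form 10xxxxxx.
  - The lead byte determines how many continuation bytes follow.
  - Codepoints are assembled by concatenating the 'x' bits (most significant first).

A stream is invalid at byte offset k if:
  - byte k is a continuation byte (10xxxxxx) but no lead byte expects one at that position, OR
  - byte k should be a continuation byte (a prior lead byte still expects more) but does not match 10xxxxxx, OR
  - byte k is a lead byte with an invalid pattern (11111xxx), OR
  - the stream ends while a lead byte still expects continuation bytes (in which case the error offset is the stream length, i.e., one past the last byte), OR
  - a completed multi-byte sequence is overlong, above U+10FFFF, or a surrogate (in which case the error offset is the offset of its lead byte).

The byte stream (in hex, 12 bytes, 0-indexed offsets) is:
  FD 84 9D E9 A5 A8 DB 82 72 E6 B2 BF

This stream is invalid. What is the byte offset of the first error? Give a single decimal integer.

Answer: 0

Derivation:
Byte[0]=FD: INVALID lead byte (not 0xxx/110x/1110/11110)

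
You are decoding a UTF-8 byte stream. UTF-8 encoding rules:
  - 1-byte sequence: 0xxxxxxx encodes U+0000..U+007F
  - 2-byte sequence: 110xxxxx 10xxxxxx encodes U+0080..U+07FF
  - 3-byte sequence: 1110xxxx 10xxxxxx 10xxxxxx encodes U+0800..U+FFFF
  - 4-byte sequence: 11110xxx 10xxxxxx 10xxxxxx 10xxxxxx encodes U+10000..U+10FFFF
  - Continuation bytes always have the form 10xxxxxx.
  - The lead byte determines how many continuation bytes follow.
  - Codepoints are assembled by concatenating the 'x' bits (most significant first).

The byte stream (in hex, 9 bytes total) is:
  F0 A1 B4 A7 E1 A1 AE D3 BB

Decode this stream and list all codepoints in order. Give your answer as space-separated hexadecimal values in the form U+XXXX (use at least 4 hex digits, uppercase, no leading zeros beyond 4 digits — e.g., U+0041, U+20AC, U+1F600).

Byte[0]=F0: 4-byte lead, need 3 cont bytes. acc=0x0
Byte[1]=A1: continuation. acc=(acc<<6)|0x21=0x21
Byte[2]=B4: continuation. acc=(acc<<6)|0x34=0x874
Byte[3]=A7: continuation. acc=(acc<<6)|0x27=0x21D27
Completed: cp=U+21D27 (starts at byte 0)
Byte[4]=E1: 3-byte lead, need 2 cont bytes. acc=0x1
Byte[5]=A1: continuation. acc=(acc<<6)|0x21=0x61
Byte[6]=AE: continuation. acc=(acc<<6)|0x2E=0x186E
Completed: cp=U+186E (starts at byte 4)
Byte[7]=D3: 2-byte lead, need 1 cont bytes. acc=0x13
Byte[8]=BB: continuation. acc=(acc<<6)|0x3B=0x4FB
Completed: cp=U+04FB (starts at byte 7)

Answer: U+21D27 U+186E U+04FB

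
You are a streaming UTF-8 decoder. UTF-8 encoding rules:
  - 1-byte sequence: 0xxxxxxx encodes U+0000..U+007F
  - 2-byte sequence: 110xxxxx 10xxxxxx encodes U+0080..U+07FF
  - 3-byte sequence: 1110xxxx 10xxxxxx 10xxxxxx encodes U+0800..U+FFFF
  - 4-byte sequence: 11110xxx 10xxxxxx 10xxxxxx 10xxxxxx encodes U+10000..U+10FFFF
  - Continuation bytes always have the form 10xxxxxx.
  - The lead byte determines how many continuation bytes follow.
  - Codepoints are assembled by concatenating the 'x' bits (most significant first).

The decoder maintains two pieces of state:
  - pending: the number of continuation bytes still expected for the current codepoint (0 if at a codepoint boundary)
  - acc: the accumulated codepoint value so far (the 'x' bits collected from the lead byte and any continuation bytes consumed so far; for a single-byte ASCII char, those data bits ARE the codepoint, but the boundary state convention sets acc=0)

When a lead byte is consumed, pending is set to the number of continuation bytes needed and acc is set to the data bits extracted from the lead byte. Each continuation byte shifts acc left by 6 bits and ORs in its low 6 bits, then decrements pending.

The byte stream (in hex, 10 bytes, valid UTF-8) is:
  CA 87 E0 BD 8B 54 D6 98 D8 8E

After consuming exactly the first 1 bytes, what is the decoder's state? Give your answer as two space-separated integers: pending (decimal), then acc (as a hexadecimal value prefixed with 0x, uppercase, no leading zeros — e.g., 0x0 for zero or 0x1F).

Answer: 1 0xA

Derivation:
Byte[0]=CA: 2-byte lead. pending=1, acc=0xA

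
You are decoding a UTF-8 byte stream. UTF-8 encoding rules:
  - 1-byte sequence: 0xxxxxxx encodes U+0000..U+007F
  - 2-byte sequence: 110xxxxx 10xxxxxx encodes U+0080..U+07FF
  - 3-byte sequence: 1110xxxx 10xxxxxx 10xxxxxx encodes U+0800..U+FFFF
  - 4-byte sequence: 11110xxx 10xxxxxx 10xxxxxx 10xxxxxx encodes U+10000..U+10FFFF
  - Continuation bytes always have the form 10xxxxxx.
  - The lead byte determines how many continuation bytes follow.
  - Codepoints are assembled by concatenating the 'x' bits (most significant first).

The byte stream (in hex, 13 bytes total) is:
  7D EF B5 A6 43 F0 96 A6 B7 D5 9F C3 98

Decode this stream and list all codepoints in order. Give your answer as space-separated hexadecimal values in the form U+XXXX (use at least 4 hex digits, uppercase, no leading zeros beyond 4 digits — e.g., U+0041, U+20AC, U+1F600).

Answer: U+007D U+FD66 U+0043 U+169B7 U+055F U+00D8

Derivation:
Byte[0]=7D: 1-byte ASCII. cp=U+007D
Byte[1]=EF: 3-byte lead, need 2 cont bytes. acc=0xF
Byte[2]=B5: continuation. acc=(acc<<6)|0x35=0x3F5
Byte[3]=A6: continuation. acc=(acc<<6)|0x26=0xFD66
Completed: cp=U+FD66 (starts at byte 1)
Byte[4]=43: 1-byte ASCII. cp=U+0043
Byte[5]=F0: 4-byte lead, need 3 cont bytes. acc=0x0
Byte[6]=96: continuation. acc=(acc<<6)|0x16=0x16
Byte[7]=A6: continuation. acc=(acc<<6)|0x26=0x5A6
Byte[8]=B7: continuation. acc=(acc<<6)|0x37=0x169B7
Completed: cp=U+169B7 (starts at byte 5)
Byte[9]=D5: 2-byte lead, need 1 cont bytes. acc=0x15
Byte[10]=9F: continuation. acc=(acc<<6)|0x1F=0x55F
Completed: cp=U+055F (starts at byte 9)
Byte[11]=C3: 2-byte lead, need 1 cont bytes. acc=0x3
Byte[12]=98: continuation. acc=(acc<<6)|0x18=0xD8
Completed: cp=U+00D8 (starts at byte 11)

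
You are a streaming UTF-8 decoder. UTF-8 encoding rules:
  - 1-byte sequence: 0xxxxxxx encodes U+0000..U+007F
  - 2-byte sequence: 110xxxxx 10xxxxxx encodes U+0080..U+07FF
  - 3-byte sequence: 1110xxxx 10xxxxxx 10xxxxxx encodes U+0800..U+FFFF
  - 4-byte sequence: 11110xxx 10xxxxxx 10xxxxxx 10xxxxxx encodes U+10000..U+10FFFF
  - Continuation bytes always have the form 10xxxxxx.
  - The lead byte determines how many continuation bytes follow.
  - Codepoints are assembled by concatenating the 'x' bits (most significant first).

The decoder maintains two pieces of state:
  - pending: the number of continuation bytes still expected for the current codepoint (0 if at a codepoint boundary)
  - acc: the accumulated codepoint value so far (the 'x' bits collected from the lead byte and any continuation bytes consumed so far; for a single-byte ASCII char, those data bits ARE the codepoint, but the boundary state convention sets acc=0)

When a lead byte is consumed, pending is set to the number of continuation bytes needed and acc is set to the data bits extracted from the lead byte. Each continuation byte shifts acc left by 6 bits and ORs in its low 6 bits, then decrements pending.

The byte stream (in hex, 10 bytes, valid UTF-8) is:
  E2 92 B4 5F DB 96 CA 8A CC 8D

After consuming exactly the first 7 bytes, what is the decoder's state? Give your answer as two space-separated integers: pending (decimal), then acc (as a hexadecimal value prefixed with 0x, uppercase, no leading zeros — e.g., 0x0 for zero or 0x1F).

Byte[0]=E2: 3-byte lead. pending=2, acc=0x2
Byte[1]=92: continuation. acc=(acc<<6)|0x12=0x92, pending=1
Byte[2]=B4: continuation. acc=(acc<<6)|0x34=0x24B4, pending=0
Byte[3]=5F: 1-byte. pending=0, acc=0x0
Byte[4]=DB: 2-byte lead. pending=1, acc=0x1B
Byte[5]=96: continuation. acc=(acc<<6)|0x16=0x6D6, pending=0
Byte[6]=CA: 2-byte lead. pending=1, acc=0xA

Answer: 1 0xA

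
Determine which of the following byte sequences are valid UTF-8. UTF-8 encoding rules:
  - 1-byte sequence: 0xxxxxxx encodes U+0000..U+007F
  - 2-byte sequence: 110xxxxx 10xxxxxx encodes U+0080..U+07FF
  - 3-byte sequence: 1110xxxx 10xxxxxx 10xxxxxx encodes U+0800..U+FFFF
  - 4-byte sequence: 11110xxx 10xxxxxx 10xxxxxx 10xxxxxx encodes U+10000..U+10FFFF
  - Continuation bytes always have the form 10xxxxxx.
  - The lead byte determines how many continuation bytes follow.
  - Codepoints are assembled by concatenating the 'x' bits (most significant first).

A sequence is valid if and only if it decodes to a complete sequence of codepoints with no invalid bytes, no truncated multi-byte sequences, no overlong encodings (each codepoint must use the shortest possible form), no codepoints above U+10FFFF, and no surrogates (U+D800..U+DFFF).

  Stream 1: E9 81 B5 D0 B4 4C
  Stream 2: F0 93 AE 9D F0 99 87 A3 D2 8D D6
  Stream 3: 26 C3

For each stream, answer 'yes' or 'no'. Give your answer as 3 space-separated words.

Stream 1: decodes cleanly. VALID
Stream 2: error at byte offset 11. INVALID
Stream 3: error at byte offset 2. INVALID

Answer: yes no no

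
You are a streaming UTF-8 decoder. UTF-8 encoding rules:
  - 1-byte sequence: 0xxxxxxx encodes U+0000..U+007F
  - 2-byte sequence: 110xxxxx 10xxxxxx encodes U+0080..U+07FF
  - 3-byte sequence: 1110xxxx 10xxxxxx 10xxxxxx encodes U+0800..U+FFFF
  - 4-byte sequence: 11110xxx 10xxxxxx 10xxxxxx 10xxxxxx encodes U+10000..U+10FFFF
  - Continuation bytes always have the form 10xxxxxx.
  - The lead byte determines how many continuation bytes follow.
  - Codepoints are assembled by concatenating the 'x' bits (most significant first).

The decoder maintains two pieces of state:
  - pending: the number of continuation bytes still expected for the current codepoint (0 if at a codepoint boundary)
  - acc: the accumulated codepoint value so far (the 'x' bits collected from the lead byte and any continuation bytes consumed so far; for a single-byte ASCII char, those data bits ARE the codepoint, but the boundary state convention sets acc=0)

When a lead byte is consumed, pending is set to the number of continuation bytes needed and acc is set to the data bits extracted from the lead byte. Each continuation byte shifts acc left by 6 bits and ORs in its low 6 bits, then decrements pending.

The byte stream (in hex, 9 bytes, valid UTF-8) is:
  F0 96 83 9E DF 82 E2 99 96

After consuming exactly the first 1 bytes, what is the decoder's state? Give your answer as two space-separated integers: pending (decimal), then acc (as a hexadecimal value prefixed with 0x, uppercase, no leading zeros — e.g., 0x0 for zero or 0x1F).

Byte[0]=F0: 4-byte lead. pending=3, acc=0x0

Answer: 3 0x0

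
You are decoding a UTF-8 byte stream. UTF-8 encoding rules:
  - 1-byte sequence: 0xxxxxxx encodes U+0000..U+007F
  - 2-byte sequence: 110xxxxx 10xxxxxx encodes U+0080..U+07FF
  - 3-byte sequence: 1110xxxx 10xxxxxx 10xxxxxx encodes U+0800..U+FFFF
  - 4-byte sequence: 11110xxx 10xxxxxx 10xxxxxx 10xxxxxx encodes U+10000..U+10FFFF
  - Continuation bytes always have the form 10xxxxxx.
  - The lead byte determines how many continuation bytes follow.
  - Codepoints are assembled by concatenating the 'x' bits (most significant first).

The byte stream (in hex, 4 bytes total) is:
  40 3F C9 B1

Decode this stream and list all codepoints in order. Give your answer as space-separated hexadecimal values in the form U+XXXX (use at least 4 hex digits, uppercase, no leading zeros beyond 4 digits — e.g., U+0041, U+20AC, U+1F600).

Byte[0]=40: 1-byte ASCII. cp=U+0040
Byte[1]=3F: 1-byte ASCII. cp=U+003F
Byte[2]=C9: 2-byte lead, need 1 cont bytes. acc=0x9
Byte[3]=B1: continuation. acc=(acc<<6)|0x31=0x271
Completed: cp=U+0271 (starts at byte 2)

Answer: U+0040 U+003F U+0271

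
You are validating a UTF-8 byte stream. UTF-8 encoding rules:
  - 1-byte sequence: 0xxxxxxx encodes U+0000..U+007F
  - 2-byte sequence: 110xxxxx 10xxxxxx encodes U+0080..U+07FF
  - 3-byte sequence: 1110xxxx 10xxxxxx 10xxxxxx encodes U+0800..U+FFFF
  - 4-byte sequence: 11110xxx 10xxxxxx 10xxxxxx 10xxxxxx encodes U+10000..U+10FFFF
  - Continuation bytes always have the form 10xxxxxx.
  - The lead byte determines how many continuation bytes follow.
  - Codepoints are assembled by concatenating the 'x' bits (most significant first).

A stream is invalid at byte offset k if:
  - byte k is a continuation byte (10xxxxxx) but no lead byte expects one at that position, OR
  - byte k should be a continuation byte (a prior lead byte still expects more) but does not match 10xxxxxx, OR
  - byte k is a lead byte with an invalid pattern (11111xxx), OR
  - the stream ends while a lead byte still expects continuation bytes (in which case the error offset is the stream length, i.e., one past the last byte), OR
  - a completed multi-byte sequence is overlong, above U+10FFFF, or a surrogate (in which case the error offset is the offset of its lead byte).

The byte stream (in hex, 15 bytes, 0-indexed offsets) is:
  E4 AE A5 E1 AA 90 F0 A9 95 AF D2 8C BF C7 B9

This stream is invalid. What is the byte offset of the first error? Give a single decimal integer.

Answer: 12

Derivation:
Byte[0]=E4: 3-byte lead, need 2 cont bytes. acc=0x4
Byte[1]=AE: continuation. acc=(acc<<6)|0x2E=0x12E
Byte[2]=A5: continuation. acc=(acc<<6)|0x25=0x4BA5
Completed: cp=U+4BA5 (starts at byte 0)
Byte[3]=E1: 3-byte lead, need 2 cont bytes. acc=0x1
Byte[4]=AA: continuation. acc=(acc<<6)|0x2A=0x6A
Byte[5]=90: continuation. acc=(acc<<6)|0x10=0x1A90
Completed: cp=U+1A90 (starts at byte 3)
Byte[6]=F0: 4-byte lead, need 3 cont bytes. acc=0x0
Byte[7]=A9: continuation. acc=(acc<<6)|0x29=0x29
Byte[8]=95: continuation. acc=(acc<<6)|0x15=0xA55
Byte[9]=AF: continuation. acc=(acc<<6)|0x2F=0x2956F
Completed: cp=U+2956F (starts at byte 6)
Byte[10]=D2: 2-byte lead, need 1 cont bytes. acc=0x12
Byte[11]=8C: continuation. acc=(acc<<6)|0x0C=0x48C
Completed: cp=U+048C (starts at byte 10)
Byte[12]=BF: INVALID lead byte (not 0xxx/110x/1110/11110)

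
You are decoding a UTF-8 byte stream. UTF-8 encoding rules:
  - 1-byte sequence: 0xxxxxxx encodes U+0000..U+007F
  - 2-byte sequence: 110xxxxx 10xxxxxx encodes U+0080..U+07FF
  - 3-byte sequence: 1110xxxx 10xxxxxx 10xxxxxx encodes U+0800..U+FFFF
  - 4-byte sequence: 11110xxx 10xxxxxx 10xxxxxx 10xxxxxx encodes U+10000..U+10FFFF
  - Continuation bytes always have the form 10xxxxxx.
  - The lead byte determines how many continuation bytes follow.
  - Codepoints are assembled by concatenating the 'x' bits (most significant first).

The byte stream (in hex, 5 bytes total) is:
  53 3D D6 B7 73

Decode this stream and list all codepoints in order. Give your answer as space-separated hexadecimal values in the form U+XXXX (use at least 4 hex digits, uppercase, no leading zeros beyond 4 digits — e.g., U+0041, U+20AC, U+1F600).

Byte[0]=53: 1-byte ASCII. cp=U+0053
Byte[1]=3D: 1-byte ASCII. cp=U+003D
Byte[2]=D6: 2-byte lead, need 1 cont bytes. acc=0x16
Byte[3]=B7: continuation. acc=(acc<<6)|0x37=0x5B7
Completed: cp=U+05B7 (starts at byte 2)
Byte[4]=73: 1-byte ASCII. cp=U+0073

Answer: U+0053 U+003D U+05B7 U+0073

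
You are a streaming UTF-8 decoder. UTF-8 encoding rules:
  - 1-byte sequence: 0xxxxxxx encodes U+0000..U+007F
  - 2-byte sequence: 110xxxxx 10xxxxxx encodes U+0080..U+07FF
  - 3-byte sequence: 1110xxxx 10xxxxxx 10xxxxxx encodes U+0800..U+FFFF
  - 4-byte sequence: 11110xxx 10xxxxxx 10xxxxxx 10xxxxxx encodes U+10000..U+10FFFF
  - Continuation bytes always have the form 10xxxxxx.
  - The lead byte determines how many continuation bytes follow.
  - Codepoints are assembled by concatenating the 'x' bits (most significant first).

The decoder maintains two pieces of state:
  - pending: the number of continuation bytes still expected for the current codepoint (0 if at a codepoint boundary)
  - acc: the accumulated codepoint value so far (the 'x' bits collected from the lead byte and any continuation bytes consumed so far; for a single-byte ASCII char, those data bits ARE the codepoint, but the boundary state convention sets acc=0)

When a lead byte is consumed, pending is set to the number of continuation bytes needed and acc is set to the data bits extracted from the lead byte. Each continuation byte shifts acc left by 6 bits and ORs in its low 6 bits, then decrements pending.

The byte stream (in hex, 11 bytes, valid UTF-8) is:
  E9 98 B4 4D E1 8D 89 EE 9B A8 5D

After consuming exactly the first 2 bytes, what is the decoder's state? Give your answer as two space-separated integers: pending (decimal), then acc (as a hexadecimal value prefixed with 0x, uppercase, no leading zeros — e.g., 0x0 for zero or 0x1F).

Answer: 1 0x258

Derivation:
Byte[0]=E9: 3-byte lead. pending=2, acc=0x9
Byte[1]=98: continuation. acc=(acc<<6)|0x18=0x258, pending=1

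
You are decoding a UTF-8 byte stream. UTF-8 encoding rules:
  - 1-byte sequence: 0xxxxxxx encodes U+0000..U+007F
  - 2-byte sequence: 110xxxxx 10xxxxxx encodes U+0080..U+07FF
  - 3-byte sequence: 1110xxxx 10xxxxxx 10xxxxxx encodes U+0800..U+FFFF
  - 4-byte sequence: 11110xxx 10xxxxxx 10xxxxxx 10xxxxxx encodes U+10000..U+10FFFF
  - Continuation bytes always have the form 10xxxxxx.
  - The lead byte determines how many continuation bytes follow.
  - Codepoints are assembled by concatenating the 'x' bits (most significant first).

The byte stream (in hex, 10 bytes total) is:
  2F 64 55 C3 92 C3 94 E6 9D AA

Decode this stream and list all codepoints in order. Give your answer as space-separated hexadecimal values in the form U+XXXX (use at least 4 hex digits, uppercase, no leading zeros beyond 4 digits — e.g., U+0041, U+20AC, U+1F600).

Answer: U+002F U+0064 U+0055 U+00D2 U+00D4 U+676A

Derivation:
Byte[0]=2F: 1-byte ASCII. cp=U+002F
Byte[1]=64: 1-byte ASCII. cp=U+0064
Byte[2]=55: 1-byte ASCII. cp=U+0055
Byte[3]=C3: 2-byte lead, need 1 cont bytes. acc=0x3
Byte[4]=92: continuation. acc=(acc<<6)|0x12=0xD2
Completed: cp=U+00D2 (starts at byte 3)
Byte[5]=C3: 2-byte lead, need 1 cont bytes. acc=0x3
Byte[6]=94: continuation. acc=(acc<<6)|0x14=0xD4
Completed: cp=U+00D4 (starts at byte 5)
Byte[7]=E6: 3-byte lead, need 2 cont bytes. acc=0x6
Byte[8]=9D: continuation. acc=(acc<<6)|0x1D=0x19D
Byte[9]=AA: continuation. acc=(acc<<6)|0x2A=0x676A
Completed: cp=U+676A (starts at byte 7)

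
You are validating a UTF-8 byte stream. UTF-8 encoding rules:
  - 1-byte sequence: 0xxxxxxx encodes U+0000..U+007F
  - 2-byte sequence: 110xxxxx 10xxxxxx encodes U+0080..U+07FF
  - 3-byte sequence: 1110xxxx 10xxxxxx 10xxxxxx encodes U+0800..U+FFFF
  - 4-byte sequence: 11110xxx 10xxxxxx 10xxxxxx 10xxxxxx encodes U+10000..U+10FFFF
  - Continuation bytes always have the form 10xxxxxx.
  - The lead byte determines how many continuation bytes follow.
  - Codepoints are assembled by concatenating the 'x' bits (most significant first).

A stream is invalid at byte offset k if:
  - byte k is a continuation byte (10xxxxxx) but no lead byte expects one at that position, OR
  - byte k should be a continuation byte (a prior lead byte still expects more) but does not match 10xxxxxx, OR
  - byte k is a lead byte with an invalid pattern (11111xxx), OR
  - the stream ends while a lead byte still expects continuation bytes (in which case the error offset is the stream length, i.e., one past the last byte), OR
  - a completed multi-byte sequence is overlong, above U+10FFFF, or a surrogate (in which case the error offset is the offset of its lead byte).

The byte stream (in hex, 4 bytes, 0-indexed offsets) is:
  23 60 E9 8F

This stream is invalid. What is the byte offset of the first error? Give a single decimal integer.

Byte[0]=23: 1-byte ASCII. cp=U+0023
Byte[1]=60: 1-byte ASCII. cp=U+0060
Byte[2]=E9: 3-byte lead, need 2 cont bytes. acc=0x9
Byte[3]=8F: continuation. acc=(acc<<6)|0x0F=0x24F
Byte[4]: stream ended, expected continuation. INVALID

Answer: 4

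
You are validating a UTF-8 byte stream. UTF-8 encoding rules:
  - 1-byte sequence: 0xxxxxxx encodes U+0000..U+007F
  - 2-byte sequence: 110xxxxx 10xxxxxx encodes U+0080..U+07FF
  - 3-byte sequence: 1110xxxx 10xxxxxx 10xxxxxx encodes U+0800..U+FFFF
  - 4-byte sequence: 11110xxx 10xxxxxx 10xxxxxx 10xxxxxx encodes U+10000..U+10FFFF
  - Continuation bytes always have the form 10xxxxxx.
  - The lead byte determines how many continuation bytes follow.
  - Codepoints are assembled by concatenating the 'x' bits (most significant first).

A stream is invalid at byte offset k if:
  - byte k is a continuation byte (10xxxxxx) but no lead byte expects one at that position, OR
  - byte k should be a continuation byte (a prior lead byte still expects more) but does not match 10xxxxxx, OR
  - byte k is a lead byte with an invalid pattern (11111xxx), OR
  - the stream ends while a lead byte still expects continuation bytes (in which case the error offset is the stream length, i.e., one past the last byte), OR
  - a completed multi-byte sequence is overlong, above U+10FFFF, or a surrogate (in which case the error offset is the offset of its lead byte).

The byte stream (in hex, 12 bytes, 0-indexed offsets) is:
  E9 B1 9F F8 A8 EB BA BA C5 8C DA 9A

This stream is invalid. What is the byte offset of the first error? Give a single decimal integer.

Byte[0]=E9: 3-byte lead, need 2 cont bytes. acc=0x9
Byte[1]=B1: continuation. acc=(acc<<6)|0x31=0x271
Byte[2]=9F: continuation. acc=(acc<<6)|0x1F=0x9C5F
Completed: cp=U+9C5F (starts at byte 0)
Byte[3]=F8: INVALID lead byte (not 0xxx/110x/1110/11110)

Answer: 3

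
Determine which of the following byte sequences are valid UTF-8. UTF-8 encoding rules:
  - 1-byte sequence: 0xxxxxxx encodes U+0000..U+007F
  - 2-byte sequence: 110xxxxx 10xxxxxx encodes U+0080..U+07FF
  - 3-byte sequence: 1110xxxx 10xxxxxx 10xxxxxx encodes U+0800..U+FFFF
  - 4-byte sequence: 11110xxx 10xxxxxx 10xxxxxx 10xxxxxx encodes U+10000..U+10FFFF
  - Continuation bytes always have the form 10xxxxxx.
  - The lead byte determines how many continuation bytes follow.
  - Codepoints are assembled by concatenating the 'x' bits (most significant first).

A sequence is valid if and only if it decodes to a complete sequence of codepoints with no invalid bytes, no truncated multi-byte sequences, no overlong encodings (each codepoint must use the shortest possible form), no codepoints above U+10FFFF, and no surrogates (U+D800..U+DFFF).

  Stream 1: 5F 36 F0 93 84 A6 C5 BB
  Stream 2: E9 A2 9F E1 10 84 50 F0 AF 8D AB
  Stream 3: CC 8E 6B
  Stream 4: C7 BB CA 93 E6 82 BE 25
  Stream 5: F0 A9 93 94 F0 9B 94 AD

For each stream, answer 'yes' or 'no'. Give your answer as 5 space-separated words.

Stream 1: decodes cleanly. VALID
Stream 2: error at byte offset 4. INVALID
Stream 3: decodes cleanly. VALID
Stream 4: decodes cleanly. VALID
Stream 5: decodes cleanly. VALID

Answer: yes no yes yes yes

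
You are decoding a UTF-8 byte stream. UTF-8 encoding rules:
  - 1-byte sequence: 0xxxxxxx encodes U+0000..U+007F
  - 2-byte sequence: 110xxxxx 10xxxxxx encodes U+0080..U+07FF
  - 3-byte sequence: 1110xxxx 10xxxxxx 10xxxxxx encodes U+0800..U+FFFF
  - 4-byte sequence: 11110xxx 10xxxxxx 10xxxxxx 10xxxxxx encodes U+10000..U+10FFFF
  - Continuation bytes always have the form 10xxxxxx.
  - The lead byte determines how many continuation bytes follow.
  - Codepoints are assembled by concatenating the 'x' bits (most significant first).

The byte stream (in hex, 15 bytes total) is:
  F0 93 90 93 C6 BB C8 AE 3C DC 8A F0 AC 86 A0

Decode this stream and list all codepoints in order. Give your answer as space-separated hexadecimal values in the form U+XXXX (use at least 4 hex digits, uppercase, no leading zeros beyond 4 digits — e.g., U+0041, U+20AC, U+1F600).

Answer: U+13413 U+01BB U+022E U+003C U+070A U+2C1A0

Derivation:
Byte[0]=F0: 4-byte lead, need 3 cont bytes. acc=0x0
Byte[1]=93: continuation. acc=(acc<<6)|0x13=0x13
Byte[2]=90: continuation. acc=(acc<<6)|0x10=0x4D0
Byte[3]=93: continuation. acc=(acc<<6)|0x13=0x13413
Completed: cp=U+13413 (starts at byte 0)
Byte[4]=C6: 2-byte lead, need 1 cont bytes. acc=0x6
Byte[5]=BB: continuation. acc=(acc<<6)|0x3B=0x1BB
Completed: cp=U+01BB (starts at byte 4)
Byte[6]=C8: 2-byte lead, need 1 cont bytes. acc=0x8
Byte[7]=AE: continuation. acc=(acc<<6)|0x2E=0x22E
Completed: cp=U+022E (starts at byte 6)
Byte[8]=3C: 1-byte ASCII. cp=U+003C
Byte[9]=DC: 2-byte lead, need 1 cont bytes. acc=0x1C
Byte[10]=8A: continuation. acc=(acc<<6)|0x0A=0x70A
Completed: cp=U+070A (starts at byte 9)
Byte[11]=F0: 4-byte lead, need 3 cont bytes. acc=0x0
Byte[12]=AC: continuation. acc=(acc<<6)|0x2C=0x2C
Byte[13]=86: continuation. acc=(acc<<6)|0x06=0xB06
Byte[14]=A0: continuation. acc=(acc<<6)|0x20=0x2C1A0
Completed: cp=U+2C1A0 (starts at byte 11)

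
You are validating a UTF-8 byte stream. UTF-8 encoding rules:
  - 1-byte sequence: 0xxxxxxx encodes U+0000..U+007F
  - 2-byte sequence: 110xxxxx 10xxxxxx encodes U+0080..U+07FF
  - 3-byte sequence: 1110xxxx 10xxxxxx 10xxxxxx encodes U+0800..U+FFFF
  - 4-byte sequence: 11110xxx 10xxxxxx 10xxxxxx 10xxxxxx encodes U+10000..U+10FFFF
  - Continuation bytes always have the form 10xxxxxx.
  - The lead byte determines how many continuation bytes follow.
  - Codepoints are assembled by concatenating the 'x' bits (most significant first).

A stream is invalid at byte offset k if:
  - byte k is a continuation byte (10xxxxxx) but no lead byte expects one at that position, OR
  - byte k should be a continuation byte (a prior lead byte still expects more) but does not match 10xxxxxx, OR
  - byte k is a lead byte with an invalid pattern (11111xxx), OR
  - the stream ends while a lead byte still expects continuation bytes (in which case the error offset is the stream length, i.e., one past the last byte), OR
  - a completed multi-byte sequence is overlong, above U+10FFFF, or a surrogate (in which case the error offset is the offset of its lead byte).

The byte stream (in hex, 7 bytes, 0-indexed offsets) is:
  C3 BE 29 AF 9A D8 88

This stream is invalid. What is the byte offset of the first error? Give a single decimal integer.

Byte[0]=C3: 2-byte lead, need 1 cont bytes. acc=0x3
Byte[1]=BE: continuation. acc=(acc<<6)|0x3E=0xFE
Completed: cp=U+00FE (starts at byte 0)
Byte[2]=29: 1-byte ASCII. cp=U+0029
Byte[3]=AF: INVALID lead byte (not 0xxx/110x/1110/11110)

Answer: 3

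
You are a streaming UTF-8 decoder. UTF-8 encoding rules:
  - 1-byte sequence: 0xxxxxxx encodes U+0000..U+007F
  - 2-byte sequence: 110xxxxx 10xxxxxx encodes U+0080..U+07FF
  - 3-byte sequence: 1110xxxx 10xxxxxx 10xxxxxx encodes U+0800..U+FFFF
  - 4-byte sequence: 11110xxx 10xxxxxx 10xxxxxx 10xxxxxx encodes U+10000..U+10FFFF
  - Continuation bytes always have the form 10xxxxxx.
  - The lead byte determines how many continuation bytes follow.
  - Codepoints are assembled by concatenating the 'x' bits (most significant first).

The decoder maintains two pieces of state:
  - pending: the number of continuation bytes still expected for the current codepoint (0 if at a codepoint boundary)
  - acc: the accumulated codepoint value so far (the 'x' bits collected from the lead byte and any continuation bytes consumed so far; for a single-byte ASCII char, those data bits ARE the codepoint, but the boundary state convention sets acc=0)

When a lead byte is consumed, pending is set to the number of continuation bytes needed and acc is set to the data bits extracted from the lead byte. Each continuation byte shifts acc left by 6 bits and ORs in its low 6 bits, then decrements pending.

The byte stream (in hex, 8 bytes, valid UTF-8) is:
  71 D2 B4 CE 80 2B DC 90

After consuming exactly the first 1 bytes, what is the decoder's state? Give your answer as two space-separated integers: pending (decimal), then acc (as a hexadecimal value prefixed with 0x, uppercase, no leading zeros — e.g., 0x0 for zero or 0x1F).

Byte[0]=71: 1-byte. pending=0, acc=0x0

Answer: 0 0x0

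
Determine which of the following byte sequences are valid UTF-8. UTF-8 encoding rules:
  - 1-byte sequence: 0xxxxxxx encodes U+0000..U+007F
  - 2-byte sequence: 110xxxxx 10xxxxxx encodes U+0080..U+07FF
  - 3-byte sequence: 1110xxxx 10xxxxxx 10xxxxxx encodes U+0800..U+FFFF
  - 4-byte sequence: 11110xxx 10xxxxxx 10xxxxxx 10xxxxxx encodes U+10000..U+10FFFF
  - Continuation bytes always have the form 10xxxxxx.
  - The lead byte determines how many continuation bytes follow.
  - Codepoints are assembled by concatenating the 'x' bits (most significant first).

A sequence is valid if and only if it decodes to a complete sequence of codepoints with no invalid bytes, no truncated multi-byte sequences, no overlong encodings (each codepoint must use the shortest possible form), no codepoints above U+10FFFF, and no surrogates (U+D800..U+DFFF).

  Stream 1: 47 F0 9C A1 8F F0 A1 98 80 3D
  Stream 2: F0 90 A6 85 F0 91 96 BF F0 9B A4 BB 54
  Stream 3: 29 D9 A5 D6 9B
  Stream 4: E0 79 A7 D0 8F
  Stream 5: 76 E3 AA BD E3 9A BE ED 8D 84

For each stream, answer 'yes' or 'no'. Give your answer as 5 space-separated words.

Answer: yes yes yes no yes

Derivation:
Stream 1: decodes cleanly. VALID
Stream 2: decodes cleanly. VALID
Stream 3: decodes cleanly. VALID
Stream 4: error at byte offset 1. INVALID
Stream 5: decodes cleanly. VALID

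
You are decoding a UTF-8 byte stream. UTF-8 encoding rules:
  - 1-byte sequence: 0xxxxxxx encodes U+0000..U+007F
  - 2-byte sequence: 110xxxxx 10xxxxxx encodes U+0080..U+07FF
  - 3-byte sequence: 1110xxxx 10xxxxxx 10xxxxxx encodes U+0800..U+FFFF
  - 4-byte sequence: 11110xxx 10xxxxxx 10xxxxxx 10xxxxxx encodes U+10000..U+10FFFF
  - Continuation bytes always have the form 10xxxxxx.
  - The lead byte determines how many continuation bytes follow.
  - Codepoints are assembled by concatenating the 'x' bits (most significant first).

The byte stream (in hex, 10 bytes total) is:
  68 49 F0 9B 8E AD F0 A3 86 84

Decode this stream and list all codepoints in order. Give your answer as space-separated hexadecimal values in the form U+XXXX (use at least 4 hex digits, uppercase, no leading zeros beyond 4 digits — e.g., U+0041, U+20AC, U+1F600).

Byte[0]=68: 1-byte ASCII. cp=U+0068
Byte[1]=49: 1-byte ASCII. cp=U+0049
Byte[2]=F0: 4-byte lead, need 3 cont bytes. acc=0x0
Byte[3]=9B: continuation. acc=(acc<<6)|0x1B=0x1B
Byte[4]=8E: continuation. acc=(acc<<6)|0x0E=0x6CE
Byte[5]=AD: continuation. acc=(acc<<6)|0x2D=0x1B3AD
Completed: cp=U+1B3AD (starts at byte 2)
Byte[6]=F0: 4-byte lead, need 3 cont bytes. acc=0x0
Byte[7]=A3: continuation. acc=(acc<<6)|0x23=0x23
Byte[8]=86: continuation. acc=(acc<<6)|0x06=0x8C6
Byte[9]=84: continuation. acc=(acc<<6)|0x04=0x23184
Completed: cp=U+23184 (starts at byte 6)

Answer: U+0068 U+0049 U+1B3AD U+23184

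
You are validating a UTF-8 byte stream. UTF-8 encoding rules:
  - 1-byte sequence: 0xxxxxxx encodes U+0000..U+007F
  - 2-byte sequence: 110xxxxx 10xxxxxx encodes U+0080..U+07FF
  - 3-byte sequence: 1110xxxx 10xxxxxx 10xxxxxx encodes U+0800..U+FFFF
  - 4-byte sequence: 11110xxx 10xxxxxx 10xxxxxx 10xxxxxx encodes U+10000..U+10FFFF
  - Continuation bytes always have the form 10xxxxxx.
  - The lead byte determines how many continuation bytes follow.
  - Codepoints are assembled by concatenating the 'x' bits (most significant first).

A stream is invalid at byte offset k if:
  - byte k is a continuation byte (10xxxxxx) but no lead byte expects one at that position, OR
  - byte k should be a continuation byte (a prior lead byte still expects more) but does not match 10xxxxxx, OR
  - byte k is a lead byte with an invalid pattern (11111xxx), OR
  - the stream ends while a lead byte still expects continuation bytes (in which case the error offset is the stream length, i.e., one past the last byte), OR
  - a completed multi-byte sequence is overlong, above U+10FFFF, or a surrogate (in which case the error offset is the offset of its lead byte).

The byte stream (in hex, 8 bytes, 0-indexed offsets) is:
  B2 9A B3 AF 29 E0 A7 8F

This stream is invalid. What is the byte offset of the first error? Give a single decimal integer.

Byte[0]=B2: INVALID lead byte (not 0xxx/110x/1110/11110)

Answer: 0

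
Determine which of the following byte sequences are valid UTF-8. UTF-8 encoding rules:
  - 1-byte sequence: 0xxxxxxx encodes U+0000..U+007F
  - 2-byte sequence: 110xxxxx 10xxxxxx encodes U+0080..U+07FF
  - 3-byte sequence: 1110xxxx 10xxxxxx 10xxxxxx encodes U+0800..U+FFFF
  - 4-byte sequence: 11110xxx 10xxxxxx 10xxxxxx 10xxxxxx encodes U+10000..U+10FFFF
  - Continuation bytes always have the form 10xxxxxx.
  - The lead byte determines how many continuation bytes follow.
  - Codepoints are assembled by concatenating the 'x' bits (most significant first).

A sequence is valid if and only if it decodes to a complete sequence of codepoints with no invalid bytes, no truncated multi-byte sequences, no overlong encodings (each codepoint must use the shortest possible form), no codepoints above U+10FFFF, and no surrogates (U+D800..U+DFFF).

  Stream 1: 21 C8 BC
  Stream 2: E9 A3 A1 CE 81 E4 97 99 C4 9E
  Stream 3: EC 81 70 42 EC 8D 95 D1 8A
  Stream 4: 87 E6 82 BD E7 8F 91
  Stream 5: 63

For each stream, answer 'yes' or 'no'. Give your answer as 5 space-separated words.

Stream 1: decodes cleanly. VALID
Stream 2: decodes cleanly. VALID
Stream 3: error at byte offset 2. INVALID
Stream 4: error at byte offset 0. INVALID
Stream 5: decodes cleanly. VALID

Answer: yes yes no no yes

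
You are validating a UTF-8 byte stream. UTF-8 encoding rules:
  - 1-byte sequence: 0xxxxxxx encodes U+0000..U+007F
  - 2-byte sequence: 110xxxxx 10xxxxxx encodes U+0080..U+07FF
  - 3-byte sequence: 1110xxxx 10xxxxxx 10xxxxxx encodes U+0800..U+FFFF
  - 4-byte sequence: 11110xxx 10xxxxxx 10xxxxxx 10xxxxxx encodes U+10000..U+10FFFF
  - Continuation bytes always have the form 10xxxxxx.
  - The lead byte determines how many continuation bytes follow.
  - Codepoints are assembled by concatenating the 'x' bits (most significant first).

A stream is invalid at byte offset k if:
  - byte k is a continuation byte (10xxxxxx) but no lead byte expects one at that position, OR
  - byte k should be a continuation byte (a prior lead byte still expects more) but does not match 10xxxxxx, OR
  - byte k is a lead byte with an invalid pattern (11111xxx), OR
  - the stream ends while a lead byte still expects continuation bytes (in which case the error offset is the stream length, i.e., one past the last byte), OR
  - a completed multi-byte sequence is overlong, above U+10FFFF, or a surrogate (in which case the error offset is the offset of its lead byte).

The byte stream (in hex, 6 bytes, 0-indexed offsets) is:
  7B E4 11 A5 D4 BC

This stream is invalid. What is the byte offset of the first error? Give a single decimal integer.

Answer: 2

Derivation:
Byte[0]=7B: 1-byte ASCII. cp=U+007B
Byte[1]=E4: 3-byte lead, need 2 cont bytes. acc=0x4
Byte[2]=11: expected 10xxxxxx continuation. INVALID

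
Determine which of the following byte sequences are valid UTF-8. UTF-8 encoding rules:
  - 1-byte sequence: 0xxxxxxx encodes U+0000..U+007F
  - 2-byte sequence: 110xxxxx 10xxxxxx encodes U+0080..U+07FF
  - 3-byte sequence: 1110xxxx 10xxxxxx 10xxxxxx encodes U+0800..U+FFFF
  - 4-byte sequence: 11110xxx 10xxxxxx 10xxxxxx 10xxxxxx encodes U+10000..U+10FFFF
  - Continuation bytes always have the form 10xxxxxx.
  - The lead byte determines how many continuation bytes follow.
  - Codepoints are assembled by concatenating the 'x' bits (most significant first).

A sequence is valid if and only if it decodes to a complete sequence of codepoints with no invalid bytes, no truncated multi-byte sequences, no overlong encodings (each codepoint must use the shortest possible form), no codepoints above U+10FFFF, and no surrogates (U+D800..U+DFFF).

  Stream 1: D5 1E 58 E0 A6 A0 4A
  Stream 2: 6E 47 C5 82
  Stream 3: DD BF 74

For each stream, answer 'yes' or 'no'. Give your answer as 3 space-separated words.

Answer: no yes yes

Derivation:
Stream 1: error at byte offset 1. INVALID
Stream 2: decodes cleanly. VALID
Stream 3: decodes cleanly. VALID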